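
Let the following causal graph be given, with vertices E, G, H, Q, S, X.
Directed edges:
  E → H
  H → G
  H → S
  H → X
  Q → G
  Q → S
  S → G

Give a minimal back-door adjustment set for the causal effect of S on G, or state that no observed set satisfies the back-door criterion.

desc(S)\{S}={G}; candidates ⊆ {E,H,Q,X}.
size 0: {}; under {} S still reaches {E,G,H,Q,X} ∋ G.
size 1: {E}, {H}, {Q} …(+1); under {E} S still reaches {G,H,Q,X} ∋ G.
{H,Q}: S⊥G given {H,Q} in G with S→· removed — back-door holds.

S→G: minimal back-door set {H, Q}.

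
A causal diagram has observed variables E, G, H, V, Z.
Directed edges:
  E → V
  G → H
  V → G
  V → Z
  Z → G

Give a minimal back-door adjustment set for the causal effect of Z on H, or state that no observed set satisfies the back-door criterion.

Z→H: minimal back-door set {V}.

desc(Z)\{Z}={G,H}; candidates ⊆ {E,V}.
size 0: {}; under {} Z still reaches {E,G,H,V} ∋ H.
{V}: Z⊥H given {V} in G with Z→· removed — back-door holds.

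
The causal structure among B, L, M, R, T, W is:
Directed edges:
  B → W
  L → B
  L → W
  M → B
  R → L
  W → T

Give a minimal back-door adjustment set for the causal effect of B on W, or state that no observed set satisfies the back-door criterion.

desc(B)\{B}={T,W}; candidates ⊆ {L,M,R}.
size 0: {}; under {} B still reaches {L,M,R,T,W} ∋ W.
{L}: B⊥W given {L} in G with B→· removed — back-door holds.

B→W: minimal back-door set {L}.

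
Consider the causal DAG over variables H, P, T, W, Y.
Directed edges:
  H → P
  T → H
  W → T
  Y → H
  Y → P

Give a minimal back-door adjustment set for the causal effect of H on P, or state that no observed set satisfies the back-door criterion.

desc(H)\{H}={P}; candidates ⊆ {T,W,Y}.
size 0: {}; under {} H still reaches {P,T,W,Y} ∋ P.
{Y}: H⊥P given {Y} in G with H→· removed — back-door holds.

H→P: minimal back-door set {Y}.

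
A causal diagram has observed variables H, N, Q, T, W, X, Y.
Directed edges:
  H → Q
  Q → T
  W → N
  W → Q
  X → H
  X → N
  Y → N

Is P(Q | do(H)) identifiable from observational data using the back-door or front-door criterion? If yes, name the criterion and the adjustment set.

desc(H)\{H}={Q,T}; candidates ⊆ {N,W,X,Y}.
∅: H⊥Q given ∅ in G with H→· removed — back-door holds.
P(Q|do(H)) = P(Q|H) — no adjustment needed.

P(Q|do(H)): backdoor, adjust for ∅.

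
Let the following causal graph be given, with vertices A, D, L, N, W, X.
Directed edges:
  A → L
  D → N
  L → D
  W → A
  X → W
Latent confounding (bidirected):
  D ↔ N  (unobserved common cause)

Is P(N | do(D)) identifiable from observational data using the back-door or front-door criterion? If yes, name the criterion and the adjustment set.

P(N|do(D)): not identifiable (no BD/FD set).

desc(D)\{D}={N}; candidates ⊆ {A,L,W,X}.
D↔N: latent back-door arc(s) into D.
size 0: {}; under {} D still reaches {A,L,N,W,X} ∋ N.
size 1: {A}, {L}, {W} …(+1); under {A} D still reaches {L,N} ∋ N.
size 2: {A,L}, {A,W}, {A,X} …(+3); under {A,L} D still reaches {N} ∋ N.
D↔N cannot be blocked by any observed set — no back-door set.
No mediator lies on a directed D→…→N path.
Neither criterion identifies P(N|do(D)) in this graph.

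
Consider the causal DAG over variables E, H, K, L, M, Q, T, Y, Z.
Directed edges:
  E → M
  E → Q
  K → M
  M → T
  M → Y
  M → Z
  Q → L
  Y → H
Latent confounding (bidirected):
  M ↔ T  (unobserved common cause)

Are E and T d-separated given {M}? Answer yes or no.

No — E and T are d-connected given {M}.

Bayes-Ball from E | {M} reaches {K,L,Q,T}.
T ∈ reach(E|{M}) ⇒ E ⊥̸ T | {M}.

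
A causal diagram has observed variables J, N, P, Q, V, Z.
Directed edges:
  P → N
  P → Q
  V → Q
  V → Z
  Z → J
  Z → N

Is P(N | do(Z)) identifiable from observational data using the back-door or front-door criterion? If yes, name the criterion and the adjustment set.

P(N|do(Z)): backdoor, adjust for ∅.

desc(Z)\{Z}={J,N}; candidates ⊆ {P,Q,V}.
∅: Z⊥N given ∅ in G with Z→· removed — back-door holds.
P(N|do(Z)) = P(N|Z) — no adjustment needed.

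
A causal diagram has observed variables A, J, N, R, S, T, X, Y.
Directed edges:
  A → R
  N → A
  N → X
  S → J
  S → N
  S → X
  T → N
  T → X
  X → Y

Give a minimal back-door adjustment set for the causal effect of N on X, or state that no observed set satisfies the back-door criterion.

N→X: minimal back-door set {S, T}.

desc(N)\{N}={A,R,X,Y}; candidates ⊆ {J,S,T}.
size 0: {}; under {} N still reaches {J,S,T,X,Y} ∋ X.
size 1: {J}, {S}, {T}; under {J} N still reaches {S,T,X,Y} ∋ X.
{S,T}: N⊥X given {S,T} in G with N→· removed — back-door holds.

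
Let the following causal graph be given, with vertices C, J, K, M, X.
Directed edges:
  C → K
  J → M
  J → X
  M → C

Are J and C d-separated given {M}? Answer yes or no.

Yes — J ⊥ C | {M}.

Bayes-Ball from J | {M} reaches {X}.
C ∉ reach(J|{M}) ⇒ J ⊥ C | {M}.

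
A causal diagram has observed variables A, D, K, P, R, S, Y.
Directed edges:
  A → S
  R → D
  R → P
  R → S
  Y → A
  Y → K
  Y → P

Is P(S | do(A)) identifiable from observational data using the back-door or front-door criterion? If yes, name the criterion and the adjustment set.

desc(A)\{A}={S}; candidates ⊆ {D,K,P,R,Y}.
∅: A⊥S given ∅ in G with A→· removed — back-door holds.
P(S|do(A)) = P(S|A) — no adjustment needed.

P(S|do(A)): backdoor, adjust for ∅.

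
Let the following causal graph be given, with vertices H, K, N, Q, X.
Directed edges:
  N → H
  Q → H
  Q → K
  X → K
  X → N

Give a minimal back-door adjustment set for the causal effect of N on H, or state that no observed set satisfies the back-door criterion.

N→H: minimal back-door set ∅.

desc(N)\{N}={H}; candidates ⊆ {K,Q,X}.
∅: N⊥H given ∅ in G with N→· removed — back-door holds.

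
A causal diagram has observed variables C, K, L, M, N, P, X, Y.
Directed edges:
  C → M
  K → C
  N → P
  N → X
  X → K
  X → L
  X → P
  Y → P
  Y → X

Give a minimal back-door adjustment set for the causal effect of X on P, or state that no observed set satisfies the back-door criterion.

desc(X)\{X}={C,K,L,M,P}; candidates ⊆ {N,Y}.
size 0: {}; under {} X still reaches {N,P,Y} ∋ P.
size 1: {N}, {Y}; under {N} X still reaches {P,Y} ∋ P.
{N,Y}: X⊥P given {N,Y} in G with X→· removed — back-door holds.

X→P: minimal back-door set {N, Y}.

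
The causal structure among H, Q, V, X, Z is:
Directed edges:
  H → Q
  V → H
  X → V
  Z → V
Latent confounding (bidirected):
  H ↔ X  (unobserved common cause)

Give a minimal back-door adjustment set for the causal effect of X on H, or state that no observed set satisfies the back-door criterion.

desc(X)\{X}={H,Q,V}; candidates ⊆ {Z}.
X↔H: latent back-door arc(s) into X.
size 0: {}; under {} X still reaches {H,Q} ∋ H.
size 1: {Z}; under {Z} X still reaches {H,Q} ∋ H.
X↔H cannot be blocked by any observed set — no back-door set.

X→H: no observed back-door set.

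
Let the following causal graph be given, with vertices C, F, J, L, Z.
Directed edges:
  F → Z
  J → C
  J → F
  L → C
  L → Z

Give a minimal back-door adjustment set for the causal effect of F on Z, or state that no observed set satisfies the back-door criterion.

desc(F)\{F}={Z}; candidates ⊆ {C,J,L}.
∅: F⊥Z given ∅ in G with F→· removed — back-door holds.

F→Z: minimal back-door set ∅.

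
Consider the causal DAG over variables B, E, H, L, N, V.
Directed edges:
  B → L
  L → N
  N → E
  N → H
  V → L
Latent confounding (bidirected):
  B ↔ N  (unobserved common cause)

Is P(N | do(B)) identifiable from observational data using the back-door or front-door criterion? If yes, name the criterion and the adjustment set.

P(N|do(B)): frontdoor, adjust for {L}.

desc(B)\{B}={E,H,L,N}; candidates ⊆ {V}.
B↔N: latent back-door arc(s) into B.
size 0: {}; under {} B still reaches {E,H,N} ∋ N.
size 1: {V}; under {V} B still reaches {E,H,N} ∋ N.
B↔N cannot be blocked by any observed set — no back-door set.
{L}: (i) intercepts every directed B→N path; (ii) no back-door B→{L}; (iii) {B} blocks every back-door {L}→N. Front-door holds.
P(N|do(B)) = Σ_{L} P(L|B) Σ_{B'} P(N|L,B')P(B').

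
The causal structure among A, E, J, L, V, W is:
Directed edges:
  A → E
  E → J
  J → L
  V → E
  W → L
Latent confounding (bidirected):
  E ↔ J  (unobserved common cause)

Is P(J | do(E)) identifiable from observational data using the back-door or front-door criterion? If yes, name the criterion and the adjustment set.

P(J|do(E)): not identifiable (no BD/FD set).

desc(E)\{E}={J,L}; candidates ⊆ {A,V,W}.
E↔J: latent back-door arc(s) into E.
size 0: {}; under {} E still reaches {A,J,L,V} ∋ J.
size 1: {A}, {V}, {W}; under {A} E still reaches {J,L,V} ∋ J.
size 2: {A,V}, {A,W}, {V,W}; under {A,V} E still reaches {J,L} ∋ J.
E↔J cannot be blocked by any observed set — no back-door set.
No mediator lies on a directed E→…→J path.
Neither criterion identifies P(J|do(E)) in this graph.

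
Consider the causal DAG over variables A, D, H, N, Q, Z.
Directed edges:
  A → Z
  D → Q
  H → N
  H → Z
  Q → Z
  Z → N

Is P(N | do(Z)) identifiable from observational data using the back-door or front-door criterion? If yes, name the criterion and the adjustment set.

desc(Z)\{Z}={N}; candidates ⊆ {A,D,H,Q}.
size 0: {}; under {} Z still reaches {A,D,H,N,Q} ∋ N.
{H}: Z⊥N given {H} in G with Z→· removed — back-door holds.
P(N|do(Z)) = Σ_{H} P(N|Z,H)·P(H).

P(N|do(Z)): backdoor, adjust for {H}.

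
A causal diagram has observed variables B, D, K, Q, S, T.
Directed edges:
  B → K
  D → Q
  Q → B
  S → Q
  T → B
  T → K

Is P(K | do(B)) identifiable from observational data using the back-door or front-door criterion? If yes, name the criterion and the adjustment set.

P(K|do(B)): backdoor, adjust for {T}.

desc(B)\{B}={K}; candidates ⊆ {D,Q,S,T}.
size 0: {}; under {} B still reaches {D,K,Q,S,T} ∋ K.
{T}: B⊥K given {T} in G with B→· removed — back-door holds.
P(K|do(B)) = Σ_{T} P(K|B,T)·P(T).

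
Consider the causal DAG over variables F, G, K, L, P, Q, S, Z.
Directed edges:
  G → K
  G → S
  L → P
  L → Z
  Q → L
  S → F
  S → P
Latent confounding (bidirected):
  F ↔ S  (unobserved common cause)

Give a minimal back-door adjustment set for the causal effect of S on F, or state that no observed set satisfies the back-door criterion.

desc(S)\{S}={F,P}; candidates ⊆ {G,K,L,Q,Z}.
S↔F: latent back-door arc(s) into S.
size 0: {}; under {} S still reaches {F,G,K} ∋ F.
size 1: {G}, {K}, {L} …(+2); under {G} S still reaches {F} ∋ F.
size 2: {G,K}, {G,L}, {G,Q} …(+7); under {G,K} S still reaches {F} ∋ F.
S↔F cannot be blocked by any observed set — no back-door set.

S→F: no observed back-door set.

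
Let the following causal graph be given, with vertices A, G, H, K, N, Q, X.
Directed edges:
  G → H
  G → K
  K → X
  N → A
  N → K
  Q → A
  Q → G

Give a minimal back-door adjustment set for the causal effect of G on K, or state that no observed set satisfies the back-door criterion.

G→K: minimal back-door set ∅.

desc(G)\{G}={H,K,X}; candidates ⊆ {A,N,Q}.
∅: G⊥K given ∅ in G with G→· removed — back-door holds.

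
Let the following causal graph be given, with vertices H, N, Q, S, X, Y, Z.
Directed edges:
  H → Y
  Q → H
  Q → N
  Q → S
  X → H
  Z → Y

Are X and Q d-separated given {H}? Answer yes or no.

Bayes-Ball from X | {H} reaches {N,Q,S}.
Q ∈ reach(X|{H}) ⇒ X ⊥̸ Q | {H}.

No — X and Q are d-connected given {H}.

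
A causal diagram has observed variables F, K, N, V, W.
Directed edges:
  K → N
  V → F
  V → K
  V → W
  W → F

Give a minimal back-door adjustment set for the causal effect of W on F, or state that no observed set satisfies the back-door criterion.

desc(W)\{W}={F}; candidates ⊆ {K,N,V}.
size 0: {}; under {} W still reaches {F,K,N,V} ∋ F.
{V}: W⊥F given {V} in G with W→· removed — back-door holds.

W→F: minimal back-door set {V}.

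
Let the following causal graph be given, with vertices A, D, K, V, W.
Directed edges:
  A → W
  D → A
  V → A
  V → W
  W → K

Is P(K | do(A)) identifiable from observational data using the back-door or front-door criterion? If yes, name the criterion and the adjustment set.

desc(A)\{A}={K,W}; candidates ⊆ {D,V}.
size 0: {}; under {} A still reaches {D,K,V,W} ∋ K.
{V}: A⊥K given {V} in G with A→· removed — back-door holds.
P(K|do(A)) = Σ_{V} P(K|A,V)·P(V).

P(K|do(A)): backdoor, adjust for {V}.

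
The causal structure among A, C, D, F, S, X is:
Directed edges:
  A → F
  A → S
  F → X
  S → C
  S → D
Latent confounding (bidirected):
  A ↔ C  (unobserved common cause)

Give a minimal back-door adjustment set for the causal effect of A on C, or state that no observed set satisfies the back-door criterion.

A→C: no observed back-door set.

desc(A)\{A}={C,D,F,S,X}; candidates ⊆ {—}.
A↔C: latent back-door arc(s) into A.
size 0: {}; under {} A still reaches {C} ∋ C.
A↔C cannot be blocked by any observed set — no back-door set.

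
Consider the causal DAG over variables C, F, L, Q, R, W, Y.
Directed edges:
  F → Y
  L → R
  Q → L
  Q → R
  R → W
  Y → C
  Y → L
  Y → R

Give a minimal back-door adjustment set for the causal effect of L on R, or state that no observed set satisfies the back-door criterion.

desc(L)\{L}={R,W}; candidates ⊆ {C,F,Q,Y}.
size 0: {}; under {} L still reaches {C,F,Q,R,W,Y} ∋ R.
size 1: {C}, {F}, {Q} …(+1); under {C} L still reaches {F,Q,R,W,Y} ∋ R.
{Q,Y}: L⊥R given {Q,Y} in G with L→· removed — back-door holds.

L→R: minimal back-door set {Q, Y}.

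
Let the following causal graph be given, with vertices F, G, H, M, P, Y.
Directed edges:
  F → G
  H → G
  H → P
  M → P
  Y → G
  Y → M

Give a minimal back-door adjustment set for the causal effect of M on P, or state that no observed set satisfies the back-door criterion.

desc(M)\{M}={P}; candidates ⊆ {F,G,H,Y}.
∅: M⊥P given ∅ in G with M→· removed — back-door holds.

M→P: minimal back-door set ∅.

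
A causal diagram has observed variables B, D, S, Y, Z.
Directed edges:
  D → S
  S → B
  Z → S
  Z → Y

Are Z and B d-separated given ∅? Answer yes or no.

Bayes-Ball from Z | ∅ reaches {B,S,Y}.
B ∈ reach(Z|∅) ⇒ Z ⊥̸ B | ∅.

No — Z and B are d-connected given ∅.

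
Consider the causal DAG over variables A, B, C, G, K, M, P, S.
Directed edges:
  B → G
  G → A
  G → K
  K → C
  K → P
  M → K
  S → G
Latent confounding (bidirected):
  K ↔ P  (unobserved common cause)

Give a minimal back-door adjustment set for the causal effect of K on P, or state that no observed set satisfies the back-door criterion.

K→P: no observed back-door set.

desc(K)\{K}={C,P}; candidates ⊆ {A,B,G,M,S}.
K↔P: latent back-door arc(s) into K.
size 0: {}; under {} K still reaches {A,B,G,M,P,S} ∋ P.
size 1: {A}, {B}, {G} …(+2); under {A} K still reaches {B,G,M,P,S} ∋ P.
size 2: {A,B}, {A,G}, {A,M} …(+7); under {A,B} K still reaches {G,M,P,S} ∋ P.
K↔P cannot be blocked by any observed set — no back-door set.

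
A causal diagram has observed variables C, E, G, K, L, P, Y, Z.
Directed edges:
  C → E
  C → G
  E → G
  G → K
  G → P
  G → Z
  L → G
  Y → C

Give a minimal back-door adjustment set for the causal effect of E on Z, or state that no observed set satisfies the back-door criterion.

E→Z: minimal back-door set {C}.

desc(E)\{E}={G,K,P,Z}; candidates ⊆ {C,L,Y}.
size 0: {}; under {} E still reaches {C,G,K,P,Y,Z} ∋ Z.
{C}: E⊥Z given {C} in G with E→· removed — back-door holds.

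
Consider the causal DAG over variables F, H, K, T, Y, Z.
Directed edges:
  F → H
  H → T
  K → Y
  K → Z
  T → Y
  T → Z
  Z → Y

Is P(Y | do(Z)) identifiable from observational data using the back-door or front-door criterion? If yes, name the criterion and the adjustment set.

P(Y|do(Z)): backdoor, adjust for {K, T}.

desc(Z)\{Z}={Y}; candidates ⊆ {F,H,K,T}.
size 0: {}; under {} Z still reaches {F,H,K,T,Y} ∋ Y.
size 1: {F}, {H}, {K} …(+1); under {F} Z still reaches {H,K,T,Y} ∋ Y.
{K,T}: Z⊥Y given {K,T} in G with Z→· removed — back-door holds.
P(Y|do(Z)) = Σ_{K,T} P(Y|Z,K,T)·P(K,T).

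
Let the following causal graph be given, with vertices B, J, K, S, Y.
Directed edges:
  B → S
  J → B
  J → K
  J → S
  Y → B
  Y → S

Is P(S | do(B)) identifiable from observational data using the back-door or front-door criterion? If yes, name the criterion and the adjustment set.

desc(B)\{B}={S}; candidates ⊆ {J,K,Y}.
size 0: {}; under {} B still reaches {J,K,S,Y} ∋ S.
size 1: {J}, {K}, {Y}; under {J} B still reaches {S,Y} ∋ S.
{J,Y}: B⊥S given {J,Y} in G with B→· removed — back-door holds.
P(S|do(B)) = Σ_{J,Y} P(S|B,J,Y)·P(J,Y).

P(S|do(B)): backdoor, adjust for {J, Y}.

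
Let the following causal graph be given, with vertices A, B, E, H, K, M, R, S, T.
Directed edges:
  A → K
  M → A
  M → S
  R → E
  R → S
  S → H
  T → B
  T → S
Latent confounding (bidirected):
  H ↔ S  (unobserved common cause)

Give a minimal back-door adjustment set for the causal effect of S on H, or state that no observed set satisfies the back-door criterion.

desc(S)\{S}={H}; candidates ⊆ {A,B,E,K,M,R,T}.
S↔H: latent back-door arc(s) into S.
size 0: {}; under {} S still reaches {A,B,E,H,K,M,R,T} ∋ H.
size 1: {A}, {B}, {E} …(+4); under {A} S still reaches {B,E,H,M,R,T} ∋ H.
size 2: {A,B}, {A,E}, {A,K} …(+18); under {A,B} S still reaches {E,H,M,R,T} ∋ H.
S↔H cannot be blocked by any observed set — no back-door set.

S→H: no observed back-door set.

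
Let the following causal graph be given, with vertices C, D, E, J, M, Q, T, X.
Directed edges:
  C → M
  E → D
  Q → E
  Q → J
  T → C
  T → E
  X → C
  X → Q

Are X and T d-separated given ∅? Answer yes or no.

Bayes-Ball from X | ∅ reaches {C,D,E,J,M,Q}.
T ∉ reach(X|∅) ⇒ X ⊥ T | ∅.

Yes — X ⊥ T | ∅.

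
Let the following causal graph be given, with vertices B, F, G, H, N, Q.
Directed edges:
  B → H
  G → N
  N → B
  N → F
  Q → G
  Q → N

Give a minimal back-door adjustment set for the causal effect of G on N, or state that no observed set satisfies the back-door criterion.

desc(G)\{G}={B,F,H,N}; candidates ⊆ {Q}.
size 0: {}; under {} G still reaches {B,F,H,N,Q} ∋ N.
{Q}: G⊥N given {Q} in G with G→· removed — back-door holds.

G→N: minimal back-door set {Q}.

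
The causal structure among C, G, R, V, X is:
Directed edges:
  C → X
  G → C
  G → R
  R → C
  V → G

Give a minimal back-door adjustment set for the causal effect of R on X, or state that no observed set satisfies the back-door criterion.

R→X: minimal back-door set {G}.

desc(R)\{R}={C,X}; candidates ⊆ {G,V}.
size 0: {}; under {} R still reaches {C,G,V,X} ∋ X.
{G}: R⊥X given {G} in G with R→· removed — back-door holds.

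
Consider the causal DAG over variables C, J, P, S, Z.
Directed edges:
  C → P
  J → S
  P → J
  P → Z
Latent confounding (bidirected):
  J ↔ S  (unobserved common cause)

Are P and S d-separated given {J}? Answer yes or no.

No — P and S are d-connected given {J}.

Bayes-Ball from P | {J} reaches {C,S,Z}.
S ∈ reach(P|{J}) ⇒ P ⊥̸ S | {J}.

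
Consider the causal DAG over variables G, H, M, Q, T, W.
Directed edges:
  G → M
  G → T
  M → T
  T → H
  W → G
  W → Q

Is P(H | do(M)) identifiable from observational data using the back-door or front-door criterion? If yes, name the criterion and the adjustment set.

P(H|do(M)): backdoor, adjust for {G}.

desc(M)\{M}={H,T}; candidates ⊆ {G,Q,W}.
size 0: {}; under {} M still reaches {G,H,Q,T,W} ∋ H.
{G}: M⊥H given {G} in G with M→· removed — back-door holds.
P(H|do(M)) = Σ_{G} P(H|M,G)·P(G).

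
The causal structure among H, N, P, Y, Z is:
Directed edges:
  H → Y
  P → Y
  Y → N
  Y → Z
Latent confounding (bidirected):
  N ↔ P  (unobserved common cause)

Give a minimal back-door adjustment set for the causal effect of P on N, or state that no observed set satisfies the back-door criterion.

desc(P)\{P}={N,Y,Z}; candidates ⊆ {H}.
P↔N: latent back-door arc(s) into P.
size 0: {}; under {} P still reaches {N} ∋ N.
size 1: {H}; under {H} P still reaches {N} ∋ N.
P↔N cannot be blocked by any observed set — no back-door set.

P→N: no observed back-door set.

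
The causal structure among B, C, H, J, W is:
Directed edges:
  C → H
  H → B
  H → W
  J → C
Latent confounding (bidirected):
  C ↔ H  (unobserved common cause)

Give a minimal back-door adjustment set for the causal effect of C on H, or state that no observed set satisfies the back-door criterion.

C→H: no observed back-door set.

desc(C)\{C}={B,H,W}; candidates ⊆ {J}.
C↔H: latent back-door arc(s) into C.
size 0: {}; under {} C still reaches {B,H,J,W} ∋ H.
size 1: {J}; under {J} C still reaches {B,H,W} ∋ H.
C↔H cannot be blocked by any observed set — no back-door set.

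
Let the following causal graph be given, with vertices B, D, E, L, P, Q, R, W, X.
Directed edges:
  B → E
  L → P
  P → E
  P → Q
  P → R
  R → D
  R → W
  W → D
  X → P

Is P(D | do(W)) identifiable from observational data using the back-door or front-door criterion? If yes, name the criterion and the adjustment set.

P(D|do(W)): backdoor, adjust for {R}.

desc(W)\{W}={D}; candidates ⊆ {B,E,L,P,Q,R,X}.
size 0: {}; under {} W still reaches {D,E,L,P,Q,R,X} ∋ D.
{R}: W⊥D given {R} in G with W→· removed — back-door holds.
P(D|do(W)) = Σ_{R} P(D|W,R)·P(R).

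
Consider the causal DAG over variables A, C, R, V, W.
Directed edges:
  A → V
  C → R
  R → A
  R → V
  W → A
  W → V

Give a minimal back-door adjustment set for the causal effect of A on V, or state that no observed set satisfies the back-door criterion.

A→V: minimal back-door set {R, W}.

desc(A)\{A}={V}; candidates ⊆ {C,R,W}.
size 0: {}; under {} A still reaches {C,R,V,W} ∋ V.
size 1: {C}, {R}, {W}; under {C} A still reaches {R,V,W} ∋ V.
{R,W}: A⊥V given {R,W} in G with A→· removed — back-door holds.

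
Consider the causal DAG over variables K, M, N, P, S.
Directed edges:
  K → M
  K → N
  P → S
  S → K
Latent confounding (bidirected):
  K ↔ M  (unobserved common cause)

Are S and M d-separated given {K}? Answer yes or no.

Bayes-Ball from S | {K} reaches {M,P}.
M ∈ reach(S|{K}) ⇒ S ⊥̸ M | {K}.

No — S and M are d-connected given {K}.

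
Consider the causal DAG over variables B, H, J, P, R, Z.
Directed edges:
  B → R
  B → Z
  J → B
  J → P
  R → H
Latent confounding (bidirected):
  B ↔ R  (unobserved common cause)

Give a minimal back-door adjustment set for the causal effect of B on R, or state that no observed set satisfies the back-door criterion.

desc(B)\{B}={H,R,Z}; candidates ⊆ {J,P}.
B↔R: latent back-door arc(s) into B.
size 0: {}; under {} B still reaches {H,J,P,R} ∋ R.
size 1: {J}, {P}; under {J} B still reaches {H,R} ∋ R.
size 2: {J,P}; under {J,P} B still reaches {H,R} ∋ R.
B↔R cannot be blocked by any observed set — no back-door set.

B→R: no observed back-door set.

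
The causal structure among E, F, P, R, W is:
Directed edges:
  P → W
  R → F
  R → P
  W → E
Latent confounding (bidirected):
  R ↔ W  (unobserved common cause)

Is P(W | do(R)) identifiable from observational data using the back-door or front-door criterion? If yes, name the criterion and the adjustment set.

desc(R)\{R}={E,F,P,W}; candidates ⊆ {—}.
R↔W: latent back-door arc(s) into R.
size 0: {}; under {} R still reaches {E,W} ∋ W.
R↔W cannot be blocked by any observed set — no back-door set.
{P}: (i) intercepts every directed R→W path; (ii) no back-door R→{P}; (iii) {R} blocks every back-door {P}→W. Front-door holds.
P(W|do(R)) = Σ_{P} P(P|R) Σ_{R'} P(W|P,R')P(R').

P(W|do(R)): frontdoor, adjust for {P}.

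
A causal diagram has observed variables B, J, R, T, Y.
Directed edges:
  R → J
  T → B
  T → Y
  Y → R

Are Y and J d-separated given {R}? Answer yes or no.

Bayes-Ball from Y | {R} reaches {B,T}.
J ∉ reach(Y|{R}) ⇒ Y ⊥ J | {R}.

Yes — Y ⊥ J | {R}.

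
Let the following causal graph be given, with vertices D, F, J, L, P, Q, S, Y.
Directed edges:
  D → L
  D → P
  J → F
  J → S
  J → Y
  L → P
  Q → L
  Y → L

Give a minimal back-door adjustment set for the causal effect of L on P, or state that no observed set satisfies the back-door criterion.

L→P: minimal back-door set {D}.

desc(L)\{L}={P}; candidates ⊆ {D,F,J,Q,S,Y}.
size 0: {}; under {} L still reaches {D,F,J,P,Q,S,Y} ∋ P.
{D}: L⊥P given {D} in G with L→· removed — back-door holds.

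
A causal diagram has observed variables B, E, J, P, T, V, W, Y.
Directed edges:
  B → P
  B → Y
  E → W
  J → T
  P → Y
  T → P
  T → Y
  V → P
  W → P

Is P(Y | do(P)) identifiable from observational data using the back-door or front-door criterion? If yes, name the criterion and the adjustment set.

P(Y|do(P)): backdoor, adjust for {B, T}.

desc(P)\{P}={Y}; candidates ⊆ {B,E,J,T,V,W}.
size 0: {}; under {} P still reaches {B,E,J,T,V,W,Y} ∋ Y.
size 1: {B}, {E}, {J} …(+3); under {B} P still reaches {E,J,T,V,W,Y} ∋ Y.
{B,T}: P⊥Y given {B,T} in G with P→· removed — back-door holds.
P(Y|do(P)) = Σ_{B,T} P(Y|P,B,T)·P(B,T).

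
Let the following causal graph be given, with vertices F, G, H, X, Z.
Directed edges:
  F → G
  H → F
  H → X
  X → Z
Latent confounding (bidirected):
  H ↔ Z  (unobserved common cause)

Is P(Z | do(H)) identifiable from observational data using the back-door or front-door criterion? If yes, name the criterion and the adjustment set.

P(Z|do(H)): frontdoor, adjust for {X}.

desc(H)\{H}={F,G,X,Z}; candidates ⊆ {—}.
H↔Z: latent back-door arc(s) into H.
size 0: {}; under {} H still reaches {Z} ∋ Z.
H↔Z cannot be blocked by any observed set — no back-door set.
{X}: (i) intercepts every directed H→Z path; (ii) no back-door H→{X}; (iii) {H} blocks every back-door {X}→Z. Front-door holds.
P(Z|do(H)) = Σ_{X} P(X|H) Σ_{H'} P(Z|X,H')P(H').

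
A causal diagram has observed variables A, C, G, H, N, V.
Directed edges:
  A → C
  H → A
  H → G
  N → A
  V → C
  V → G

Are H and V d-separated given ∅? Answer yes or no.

Yes — H ⊥ V | ∅.

Bayes-Ball from H | ∅ reaches {A,C,G}.
V ∉ reach(H|∅) ⇒ H ⊥ V | ∅.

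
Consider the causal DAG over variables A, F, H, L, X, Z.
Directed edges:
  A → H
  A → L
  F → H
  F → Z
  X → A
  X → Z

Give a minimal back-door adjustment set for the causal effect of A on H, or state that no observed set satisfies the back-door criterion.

desc(A)\{A}={H,L}; candidates ⊆ {F,X,Z}.
∅: A⊥H given ∅ in G with A→· removed — back-door holds.

A→H: minimal back-door set ∅.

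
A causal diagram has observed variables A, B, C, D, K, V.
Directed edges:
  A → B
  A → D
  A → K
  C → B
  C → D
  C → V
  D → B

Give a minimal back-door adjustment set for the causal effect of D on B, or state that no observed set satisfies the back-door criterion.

D→B: minimal back-door set {A, C}.

desc(D)\{D}={B}; candidates ⊆ {A,C,K,V}.
size 0: {}; under {} D still reaches {A,B,C,K,V} ∋ B.
size 1: {A}, {C}, {K} …(+1); under {A} D still reaches {B,C,V} ∋ B.
{A,C}: D⊥B given {A,C} in G with D→· removed — back-door holds.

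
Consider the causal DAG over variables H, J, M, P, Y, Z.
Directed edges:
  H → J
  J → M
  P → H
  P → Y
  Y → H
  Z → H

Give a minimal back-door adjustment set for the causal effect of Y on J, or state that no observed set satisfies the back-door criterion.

desc(Y)\{Y}={H,J,M}; candidates ⊆ {P,Z}.
size 0: {}; under {} Y still reaches {H,J,M,P} ∋ J.
{P}: Y⊥J given {P} in G with Y→· removed — back-door holds.

Y→J: minimal back-door set {P}.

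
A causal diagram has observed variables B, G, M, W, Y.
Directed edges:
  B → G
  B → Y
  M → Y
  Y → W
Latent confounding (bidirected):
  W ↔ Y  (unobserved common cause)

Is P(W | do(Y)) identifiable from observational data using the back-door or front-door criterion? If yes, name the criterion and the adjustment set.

P(W|do(Y)): not identifiable (no BD/FD set).

desc(Y)\{Y}={W}; candidates ⊆ {B,G,M}.
Y↔W: latent back-door arc(s) into Y.
size 0: {}; under {} Y still reaches {B,G,M,W} ∋ W.
size 1: {B}, {G}, {M}; under {B} Y still reaches {M,W} ∋ W.
size 2: {B,G}, {B,M}, {G,M}; under {B,G} Y still reaches {M,W} ∋ W.
Y↔W cannot be blocked by any observed set — no back-door set.
No mediator lies on a directed Y→…→W path.
Neither criterion identifies P(W|do(Y)) in this graph.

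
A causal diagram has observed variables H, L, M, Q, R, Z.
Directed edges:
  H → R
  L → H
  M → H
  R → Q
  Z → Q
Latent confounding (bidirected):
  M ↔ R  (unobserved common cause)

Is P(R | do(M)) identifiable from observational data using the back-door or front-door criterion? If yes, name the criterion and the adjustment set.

desc(M)\{M}={H,Q,R}; candidates ⊆ {L,Z}.
M↔R: latent back-door arc(s) into M.
size 0: {}; under {} M still reaches {Q,R} ∋ R.
size 1: {L}, {Z}; under {L} M still reaches {Q,R} ∋ R.
size 2: {L,Z}; under {L,Z} M still reaches {Q,R} ∋ R.
M↔R cannot be blocked by any observed set — no back-door set.
{H}: (i) intercepts every directed M→R path; (ii) no back-door M→{H}; (iii) {M} blocks every back-door {H}→R. Front-door holds.
P(R|do(M)) = Σ_{H} P(H|M) Σ_{M'} P(R|H,M')P(M').

P(R|do(M)): frontdoor, adjust for {H}.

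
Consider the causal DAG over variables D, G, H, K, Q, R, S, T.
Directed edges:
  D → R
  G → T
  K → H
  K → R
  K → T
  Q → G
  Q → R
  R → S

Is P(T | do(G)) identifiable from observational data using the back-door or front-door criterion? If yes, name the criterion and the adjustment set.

desc(G)\{G}={T}; candidates ⊆ {D,H,K,Q,R,S}.
∅: G⊥T given ∅ in G with G→· removed — back-door holds.
P(T|do(G)) = P(T|G) — no adjustment needed.

P(T|do(G)): backdoor, adjust for ∅.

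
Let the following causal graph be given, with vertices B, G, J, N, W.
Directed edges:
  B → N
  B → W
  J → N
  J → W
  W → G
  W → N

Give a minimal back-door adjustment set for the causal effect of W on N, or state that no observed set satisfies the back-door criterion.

desc(W)\{W}={G,N}; candidates ⊆ {B,J}.
size 0: {}; under {} W still reaches {B,J,N} ∋ N.
size 1: {B}, {J}; under {B} W still reaches {J,N} ∋ N.
{B,J}: W⊥N given {B,J} in G with W→· removed — back-door holds.

W→N: minimal back-door set {B, J}.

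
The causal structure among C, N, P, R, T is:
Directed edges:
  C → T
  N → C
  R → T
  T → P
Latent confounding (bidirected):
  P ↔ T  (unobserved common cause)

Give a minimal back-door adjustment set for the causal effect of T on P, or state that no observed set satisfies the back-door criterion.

desc(T)\{T}={P}; candidates ⊆ {C,N,R}.
T↔P: latent back-door arc(s) into T.
size 0: {}; under {} T still reaches {C,N,P,R} ∋ P.
size 1: {C}, {N}, {R}; under {C} T still reaches {P,R} ∋ P.
size 2: {C,N}, {C,R}, {N,R}; under {C,N} T still reaches {P,R} ∋ P.
T↔P cannot be blocked by any observed set — no back-door set.

T→P: no observed back-door set.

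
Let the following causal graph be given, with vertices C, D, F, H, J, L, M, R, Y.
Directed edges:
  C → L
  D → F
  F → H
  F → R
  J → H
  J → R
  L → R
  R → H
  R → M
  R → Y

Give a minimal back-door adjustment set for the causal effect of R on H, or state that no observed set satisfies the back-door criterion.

R→H: minimal back-door set {F, J}.

desc(R)\{R}={H,M,Y}; candidates ⊆ {C,D,F,J,L}.
size 0: {}; under {} R still reaches {C,D,F,H,J,L} ∋ H.
size 1: {C}, {D}, {F} …(+2); under {C} R still reaches {D,F,H,J,L} ∋ H.
{F,J}: R⊥H given {F,J} in G with R→· removed — back-door holds.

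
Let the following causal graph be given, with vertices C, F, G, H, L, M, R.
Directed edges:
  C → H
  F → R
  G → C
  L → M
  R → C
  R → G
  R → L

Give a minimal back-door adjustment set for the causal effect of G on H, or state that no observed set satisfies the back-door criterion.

desc(G)\{G}={C,H}; candidates ⊆ {F,L,M,R}.
size 0: {}; under {} G still reaches {C,F,H,L,M,R} ∋ H.
{R}: G⊥H given {R} in G with G→· removed — back-door holds.

G→H: minimal back-door set {R}.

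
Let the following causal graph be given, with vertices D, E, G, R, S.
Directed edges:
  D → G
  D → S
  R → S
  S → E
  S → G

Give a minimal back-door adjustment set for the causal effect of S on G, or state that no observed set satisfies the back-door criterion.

S→G: minimal back-door set {D}.

desc(S)\{S}={E,G}; candidates ⊆ {D,R}.
size 0: {}; under {} S still reaches {D,G,R} ∋ G.
{D}: S⊥G given {D} in G with S→· removed — back-door holds.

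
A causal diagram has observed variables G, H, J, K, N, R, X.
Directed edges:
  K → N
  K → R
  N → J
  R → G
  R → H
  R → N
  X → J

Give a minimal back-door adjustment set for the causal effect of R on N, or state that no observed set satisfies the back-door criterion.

R→N: minimal back-door set {K}.

desc(R)\{R}={G,H,J,N}; candidates ⊆ {K,X}.
size 0: {}; under {} R still reaches {J,K,N} ∋ N.
{K}: R⊥N given {K} in G with R→· removed — back-door holds.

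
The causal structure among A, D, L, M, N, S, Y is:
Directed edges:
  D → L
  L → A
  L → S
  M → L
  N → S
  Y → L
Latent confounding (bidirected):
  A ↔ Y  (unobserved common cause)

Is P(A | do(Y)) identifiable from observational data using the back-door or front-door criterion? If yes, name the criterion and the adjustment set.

desc(Y)\{Y}={A,L,S}; candidates ⊆ {D,M,N}.
Y↔A: latent back-door arc(s) into Y.
size 0: {}; under {} Y still reaches {A} ∋ A.
size 1: {D}, {M}, {N}; under {D} Y still reaches {A} ∋ A.
size 2: {D,M}, {D,N}, {M,N}; under {D,M} Y still reaches {A} ∋ A.
Y↔A cannot be blocked by any observed set — no back-door set.
{L}: (i) intercepts every directed Y→A path; (ii) no back-door Y→{L}; (iii) {Y} blocks every back-door {L}→A. Front-door holds.
P(A|do(Y)) = Σ_{L} P(L|Y) Σ_{Y'} P(A|L,Y')P(Y').

P(A|do(Y)): frontdoor, adjust for {L}.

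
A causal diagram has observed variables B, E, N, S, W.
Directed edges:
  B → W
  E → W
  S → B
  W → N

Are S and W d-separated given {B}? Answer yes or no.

Yes — S ⊥ W | {B}.

Bayes-Ball from S | {B} reaches ∅.
W ∉ reach(S|{B}) ⇒ S ⊥ W | {B}.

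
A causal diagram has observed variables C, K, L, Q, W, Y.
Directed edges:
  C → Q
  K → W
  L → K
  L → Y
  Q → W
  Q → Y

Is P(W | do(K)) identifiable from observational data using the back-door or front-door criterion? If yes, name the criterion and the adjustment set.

desc(K)\{K}={W}; candidates ⊆ {C,L,Q,Y}.
∅: K⊥W given ∅ in G with K→· removed — back-door holds.
P(W|do(K)) = P(W|K) — no adjustment needed.

P(W|do(K)): backdoor, adjust for ∅.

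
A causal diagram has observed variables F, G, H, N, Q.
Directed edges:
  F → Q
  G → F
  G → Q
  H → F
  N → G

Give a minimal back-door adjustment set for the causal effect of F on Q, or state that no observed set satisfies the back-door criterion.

desc(F)\{F}={Q}; candidates ⊆ {G,H,N}.
size 0: {}; under {} F still reaches {G,H,N,Q} ∋ Q.
{G}: F⊥Q given {G} in G with F→· removed — back-door holds.

F→Q: minimal back-door set {G}.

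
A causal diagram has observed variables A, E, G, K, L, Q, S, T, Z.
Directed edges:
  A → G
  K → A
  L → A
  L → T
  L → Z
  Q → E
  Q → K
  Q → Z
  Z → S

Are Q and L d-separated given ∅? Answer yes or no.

Yes — Q ⊥ L | ∅.

Bayes-Ball from Q | ∅ reaches {A,E,G,K,S,Z}.
L ∉ reach(Q|∅) ⇒ Q ⊥ L | ∅.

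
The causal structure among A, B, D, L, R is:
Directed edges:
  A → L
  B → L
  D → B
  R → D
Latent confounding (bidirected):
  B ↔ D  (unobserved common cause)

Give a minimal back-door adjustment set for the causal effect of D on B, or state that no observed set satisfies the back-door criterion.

D→B: no observed back-door set.

desc(D)\{D}={B,L}; candidates ⊆ {A,R}.
D↔B: latent back-door arc(s) into D.
size 0: {}; under {} D still reaches {B,L,R} ∋ B.
size 1: {A}, {R}; under {A} D still reaches {B,L,R} ∋ B.
size 2: {A,R}; under {A,R} D still reaches {B,L} ∋ B.
D↔B cannot be blocked by any observed set — no back-door set.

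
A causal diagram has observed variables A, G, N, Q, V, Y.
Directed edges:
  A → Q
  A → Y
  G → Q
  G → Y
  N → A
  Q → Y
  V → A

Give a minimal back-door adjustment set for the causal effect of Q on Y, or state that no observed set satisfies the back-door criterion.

Q→Y: minimal back-door set {A, G}.

desc(Q)\{Q}={Y}; candidates ⊆ {A,G,N,V}.
size 0: {}; under {} Q still reaches {A,G,N,V,Y} ∋ Y.
size 1: {A}, {G}, {N} …(+1); under {A} Q still reaches {G,Y} ∋ Y.
{A,G}: Q⊥Y given {A,G} in G with Q→· removed — back-door holds.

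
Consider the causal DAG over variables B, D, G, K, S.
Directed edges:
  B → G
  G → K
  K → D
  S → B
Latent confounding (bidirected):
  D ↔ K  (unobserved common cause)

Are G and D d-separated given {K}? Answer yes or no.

Bayes-Ball from G | {K} reaches {B,D,S}.
D ∈ reach(G|{K}) ⇒ G ⊥̸ D | {K}.

No — G and D are d-connected given {K}.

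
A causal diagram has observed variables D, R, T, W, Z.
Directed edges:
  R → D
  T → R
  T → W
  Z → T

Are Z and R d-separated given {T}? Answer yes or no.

Bayes-Ball from Z | {T} reaches ∅.
R ∉ reach(Z|{T}) ⇒ Z ⊥ R | {T}.

Yes — Z ⊥ R | {T}.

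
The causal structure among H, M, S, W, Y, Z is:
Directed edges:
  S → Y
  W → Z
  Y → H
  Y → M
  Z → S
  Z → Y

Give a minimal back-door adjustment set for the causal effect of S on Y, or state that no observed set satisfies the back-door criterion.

S→Y: minimal back-door set {Z}.

desc(S)\{S}={H,M,Y}; candidates ⊆ {W,Z}.
size 0: {}; under {} S still reaches {H,M,W,Y,Z} ∋ Y.
{Z}: S⊥Y given {Z} in G with S→· removed — back-door holds.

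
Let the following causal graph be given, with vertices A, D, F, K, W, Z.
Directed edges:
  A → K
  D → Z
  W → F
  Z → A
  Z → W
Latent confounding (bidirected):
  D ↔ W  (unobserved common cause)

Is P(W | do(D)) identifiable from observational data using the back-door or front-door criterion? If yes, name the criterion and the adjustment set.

P(W|do(D)): frontdoor, adjust for {Z}.

desc(D)\{D}={A,F,K,W,Z}; candidates ⊆ {—}.
D↔W: latent back-door arc(s) into D.
size 0: {}; under {} D still reaches {F,W} ∋ W.
D↔W cannot be blocked by any observed set — no back-door set.
{Z}: (i) intercepts every directed D→W path; (ii) no back-door D→{Z}; (iii) {D} blocks every back-door {Z}→W. Front-door holds.
P(W|do(D)) = Σ_{Z} P(Z|D) Σ_{D'} P(W|Z,D')P(D').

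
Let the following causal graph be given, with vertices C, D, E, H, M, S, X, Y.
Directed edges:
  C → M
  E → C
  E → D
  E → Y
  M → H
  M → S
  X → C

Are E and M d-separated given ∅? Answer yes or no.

Bayes-Ball from E | ∅ reaches {C,D,H,M,S,Y}.
M ∈ reach(E|∅) ⇒ E ⊥̸ M | ∅.

No — E and M are d-connected given ∅.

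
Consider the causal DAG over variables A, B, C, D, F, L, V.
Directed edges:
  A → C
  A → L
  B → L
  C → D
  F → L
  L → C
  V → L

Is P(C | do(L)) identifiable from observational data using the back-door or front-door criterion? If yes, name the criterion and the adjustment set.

P(C|do(L)): backdoor, adjust for {A}.

desc(L)\{L}={C,D}; candidates ⊆ {A,B,F,V}.
size 0: {}; under {} L still reaches {A,B,C,D,F,V} ∋ C.
{A}: L⊥C given {A} in G with L→· removed — back-door holds.
P(C|do(L)) = Σ_{A} P(C|L,A)·P(A).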